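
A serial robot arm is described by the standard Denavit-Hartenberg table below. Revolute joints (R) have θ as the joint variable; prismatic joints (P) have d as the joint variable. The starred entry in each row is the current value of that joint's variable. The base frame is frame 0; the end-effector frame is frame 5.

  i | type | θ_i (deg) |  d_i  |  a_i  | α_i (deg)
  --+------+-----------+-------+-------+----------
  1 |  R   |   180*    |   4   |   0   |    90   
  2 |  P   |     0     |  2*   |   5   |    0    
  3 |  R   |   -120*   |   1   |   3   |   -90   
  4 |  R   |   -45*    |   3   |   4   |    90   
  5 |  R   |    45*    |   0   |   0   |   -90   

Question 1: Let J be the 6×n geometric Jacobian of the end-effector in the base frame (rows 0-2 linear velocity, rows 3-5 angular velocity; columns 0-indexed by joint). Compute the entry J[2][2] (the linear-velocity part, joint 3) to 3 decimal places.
-0.316

axis z_2 = (0.0000,1.0000,0.0000); lever o_n−o_2 = (0.3161,3.8284,-6.5476)
cross product → J_v[:, 2] = (-6.5476,0.0000,-0.3161)
J_ω[:, 2] = z_2
entry J[2][2] = -0.3161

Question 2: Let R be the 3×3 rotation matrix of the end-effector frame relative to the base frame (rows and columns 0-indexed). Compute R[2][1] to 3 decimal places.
End-effector y-axis (col 1 of R) = (0.3536,-0.7071,-0.6124)
R[2][1] = -0.6124

-0.612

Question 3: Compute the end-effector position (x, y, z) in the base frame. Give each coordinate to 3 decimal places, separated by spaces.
after link 1: o_1 = (0.0000, 0.0000, 4.0000)
after link 2: o_2 = (-5.0000, 2.0000, 4.0000)
after link 3: o_3 = (-3.5000, 3.0000, 1.4019)
after link 4: o_4 = (-4.6839, 5.8284, -2.5476)
after link 5: o_5 = (-4.6839, 5.8284, -2.5476)

-4.684 5.828 -2.548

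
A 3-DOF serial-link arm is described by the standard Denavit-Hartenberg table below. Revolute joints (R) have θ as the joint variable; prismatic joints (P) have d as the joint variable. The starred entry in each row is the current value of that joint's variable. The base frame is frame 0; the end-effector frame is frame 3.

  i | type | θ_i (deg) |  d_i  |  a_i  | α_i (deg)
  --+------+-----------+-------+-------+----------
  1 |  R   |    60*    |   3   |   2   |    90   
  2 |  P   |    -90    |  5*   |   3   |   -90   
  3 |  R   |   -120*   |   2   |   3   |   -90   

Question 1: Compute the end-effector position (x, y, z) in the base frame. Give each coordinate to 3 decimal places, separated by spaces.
8.580 -0.335 1.500

after link 1: o_1 = (1.0000, 1.7321, 3.0000)
after link 2: o_2 = (5.3301, -0.7679, 0.0000)
after link 3: o_3 = (8.5801, -0.3349, 1.5000)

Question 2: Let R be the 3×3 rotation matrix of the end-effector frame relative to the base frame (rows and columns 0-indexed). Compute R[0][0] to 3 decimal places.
End-effector x-axis (col 0 of R) = (0.7500,-0.4330,0.5000)
R[0][0] = 0.7500

0.750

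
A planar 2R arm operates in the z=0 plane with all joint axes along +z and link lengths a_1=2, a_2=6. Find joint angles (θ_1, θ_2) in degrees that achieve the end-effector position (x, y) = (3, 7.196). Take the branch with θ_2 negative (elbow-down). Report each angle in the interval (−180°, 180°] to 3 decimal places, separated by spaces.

cos θ_2 = (60.7824−2²−6²)/(2·2·6) = 0.8659; θ_2 = -30.0105° (elbow-down)
β = atan2(7.1960,3.0000) = 67.3688°; ψ = atan2(-3.0009,7.1956) = -22.6387°
θ_1 = β − ψ = 90.0076°

90.008 -30.010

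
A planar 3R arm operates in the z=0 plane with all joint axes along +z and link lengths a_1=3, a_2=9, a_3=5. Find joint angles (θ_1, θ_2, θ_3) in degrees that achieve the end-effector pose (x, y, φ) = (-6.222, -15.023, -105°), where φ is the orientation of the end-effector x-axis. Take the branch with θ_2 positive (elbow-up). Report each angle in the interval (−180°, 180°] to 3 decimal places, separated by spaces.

wrist centre = target − a_3·(cos φ, sin φ) = (-4.9279, -10.1934)
cos θ_2 = (128.1891−3²−9²)/(2·3·9) = 0.7072; θ_2 = 44.9921° (elbow-up)
β = atan2(-10.1934,-4.9279) = -115.8011°; ψ = atan2(6.3631,9.3648) = 34.1947°
θ_1 = β − ψ = -149.9958°
θ_3 = φ − θ_1 − θ_2 = 0.0037° (wrapped to (-180°,180°])

-149.996 44.992 0.004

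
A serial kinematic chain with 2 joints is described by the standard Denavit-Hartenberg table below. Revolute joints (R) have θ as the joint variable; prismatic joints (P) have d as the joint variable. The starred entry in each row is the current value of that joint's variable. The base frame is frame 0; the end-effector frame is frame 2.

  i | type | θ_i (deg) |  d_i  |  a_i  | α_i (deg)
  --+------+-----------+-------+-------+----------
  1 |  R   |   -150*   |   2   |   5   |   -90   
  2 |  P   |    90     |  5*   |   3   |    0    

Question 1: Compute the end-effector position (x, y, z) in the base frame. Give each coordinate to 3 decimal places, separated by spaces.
after link 1: o_1 = (-4.3301, -2.5000, 2.0000)
after link 2: o_2 = (-1.8301, -6.8301, -1.0000)

-1.830 -6.830 -1.000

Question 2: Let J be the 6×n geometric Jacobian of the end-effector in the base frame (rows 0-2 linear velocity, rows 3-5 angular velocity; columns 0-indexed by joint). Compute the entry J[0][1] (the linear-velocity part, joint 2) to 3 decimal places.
0.500

prismatic axis z_1 = (0.5000,-0.8660,0.0000)
J_v[:, 1] = z_1; J_ω[:, 1] = (0,0,0)
entry J[0][1] = 0.5000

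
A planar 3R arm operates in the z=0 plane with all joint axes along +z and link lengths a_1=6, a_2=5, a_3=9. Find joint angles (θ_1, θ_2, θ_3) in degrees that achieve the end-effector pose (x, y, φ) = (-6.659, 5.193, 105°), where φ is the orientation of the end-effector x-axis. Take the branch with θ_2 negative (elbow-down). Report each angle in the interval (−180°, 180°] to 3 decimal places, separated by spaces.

wrist centre = target − a_3·(cos φ, sin φ) = (-4.3296, -3.5003)
cos θ_2 = (30.9980−6²−5²)/(2·6·5) = -0.5000; θ_2 = -120.0022° (elbow-down)
β = atan2(-3.5003,-4.3296) = -141.0458°; ψ = atan2(-4.3300,3.4998) = -51.0524°
θ_1 = β − ψ = -89.9934°
θ_3 = φ − θ_1 − θ_2 = -45.0044° (wrapped to (-180°,180°])

-89.993 -120.002 -45.004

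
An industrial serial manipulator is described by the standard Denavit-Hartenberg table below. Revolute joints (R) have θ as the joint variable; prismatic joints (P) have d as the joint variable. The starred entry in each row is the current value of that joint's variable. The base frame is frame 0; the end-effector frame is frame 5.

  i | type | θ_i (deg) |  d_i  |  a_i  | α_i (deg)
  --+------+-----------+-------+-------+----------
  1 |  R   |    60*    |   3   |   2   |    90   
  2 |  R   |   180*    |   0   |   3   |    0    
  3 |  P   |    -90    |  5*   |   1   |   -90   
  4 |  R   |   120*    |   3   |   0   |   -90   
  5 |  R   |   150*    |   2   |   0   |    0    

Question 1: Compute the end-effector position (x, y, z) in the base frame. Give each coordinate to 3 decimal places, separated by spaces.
3.196 -6.464 2.268

after link 1: o_1 = (1.0000, 1.7321, 3.0000)
after link 2: o_2 = (-0.5000, -0.8660, 3.0000)
after link 3: o_3 = (3.8301, -3.3660, 4.0000)
after link 4: o_4 = (2.3301, -5.9641, 4.0000)
after link 5: o_5 = (3.1962, -6.4641, 2.2679)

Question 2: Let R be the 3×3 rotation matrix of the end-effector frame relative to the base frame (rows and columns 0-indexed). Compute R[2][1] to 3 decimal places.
End-effector y-axis (col 1 of R) = (-0.0580,-0.9665,0.2500)
R[2][1] = 0.2500

0.250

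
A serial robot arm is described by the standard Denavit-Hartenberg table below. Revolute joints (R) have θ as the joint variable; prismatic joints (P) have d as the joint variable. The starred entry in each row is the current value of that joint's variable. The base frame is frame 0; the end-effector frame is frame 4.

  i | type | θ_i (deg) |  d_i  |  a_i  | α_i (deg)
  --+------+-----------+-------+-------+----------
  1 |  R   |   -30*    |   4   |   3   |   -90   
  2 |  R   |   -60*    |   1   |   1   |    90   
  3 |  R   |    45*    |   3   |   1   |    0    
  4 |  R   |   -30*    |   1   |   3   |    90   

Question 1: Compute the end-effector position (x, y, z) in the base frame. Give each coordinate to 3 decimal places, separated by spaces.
2.834 1.232 9.988

after link 1: o_1 = (2.5981, -1.5000, 4.0000)
after link 2: o_2 = (3.5311, -0.8840, 4.8660)
after link 3: o_3 = (1.9408, 0.8507, 6.9784)
after link 4: o_4 = (2.8338, 1.2317, 9.9879)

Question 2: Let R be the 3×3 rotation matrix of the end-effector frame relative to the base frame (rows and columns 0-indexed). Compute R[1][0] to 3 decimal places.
End-effector x-axis (col 0 of R) = (0.5477,-0.0173,0.8365)
R[1][0] = -0.0173

-0.017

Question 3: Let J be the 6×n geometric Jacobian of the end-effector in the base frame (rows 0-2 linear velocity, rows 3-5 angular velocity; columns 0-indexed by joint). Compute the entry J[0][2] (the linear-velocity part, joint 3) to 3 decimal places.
1.160

axis z_2 = (-0.7500,0.4330,0.5000); lever o_n−o_2 = (-0.6973,2.1156,5.1219)
cross product → J_v[:, 2] = (1.1600,3.4928,-1.2848)
J_ω[:, 2] = z_2
entry J[0][2] = 1.1600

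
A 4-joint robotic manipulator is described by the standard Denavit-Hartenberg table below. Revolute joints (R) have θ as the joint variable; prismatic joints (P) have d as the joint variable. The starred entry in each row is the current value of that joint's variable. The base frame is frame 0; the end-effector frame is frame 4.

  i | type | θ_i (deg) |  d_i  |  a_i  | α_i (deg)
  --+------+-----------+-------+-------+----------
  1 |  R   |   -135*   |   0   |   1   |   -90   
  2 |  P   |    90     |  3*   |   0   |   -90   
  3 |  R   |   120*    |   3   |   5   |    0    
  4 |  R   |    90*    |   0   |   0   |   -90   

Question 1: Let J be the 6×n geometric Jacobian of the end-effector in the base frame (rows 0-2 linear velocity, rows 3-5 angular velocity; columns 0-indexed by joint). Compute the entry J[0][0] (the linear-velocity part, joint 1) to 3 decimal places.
axis z_0 = ẑ; lever o_n−o_0 = (0.4737,2.3548,2.5000)
cross product → J_v[:, 0] = (-2.3548,0.4737,0.0000)
J_ω[:, 0] = z_0
entry J[0][0] = -2.3548

-2.355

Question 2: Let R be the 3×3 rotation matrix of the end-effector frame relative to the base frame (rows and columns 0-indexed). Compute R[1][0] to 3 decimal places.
End-effector x-axis (col 0 of R) = (0.3536,-0.3536,0.8660)
R[1][0] = -0.3536

-0.354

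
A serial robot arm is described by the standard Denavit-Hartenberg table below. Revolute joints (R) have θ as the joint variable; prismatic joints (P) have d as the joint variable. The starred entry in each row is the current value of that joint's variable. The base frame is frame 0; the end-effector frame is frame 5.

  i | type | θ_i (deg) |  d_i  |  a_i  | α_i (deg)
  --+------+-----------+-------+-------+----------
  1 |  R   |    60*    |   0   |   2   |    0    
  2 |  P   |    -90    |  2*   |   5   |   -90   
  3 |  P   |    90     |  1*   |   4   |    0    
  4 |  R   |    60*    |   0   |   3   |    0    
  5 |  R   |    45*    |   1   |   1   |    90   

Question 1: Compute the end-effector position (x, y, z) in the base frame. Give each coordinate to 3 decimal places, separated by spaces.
after link 1: o_1 = (1.0000, 1.7321, 0.0000)
after link 2: o_2 = (5.3301, -0.7679, 2.0000)
after link 3: o_3 = (5.8301, 0.0981, -2.0000)
after link 4: o_4 = (3.5801, 1.3971, -3.5000)
after link 5: o_5 = (3.2436, 2.7461, -3.2412)

3.244 2.746 -3.241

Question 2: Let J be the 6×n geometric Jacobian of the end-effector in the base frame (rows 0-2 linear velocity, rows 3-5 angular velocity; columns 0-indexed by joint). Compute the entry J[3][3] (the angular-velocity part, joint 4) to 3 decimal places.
0.500

axis z_3 = (0.5000,0.8660,0.0000); lever o_n−o_3 = (-2.5865,2.6480,-1.2412)
cross product → J_v[:, 3] = (-1.0749,0.6206,3.5640)
J_ω[:, 3] = z_3
entry J[3][3] = 0.5000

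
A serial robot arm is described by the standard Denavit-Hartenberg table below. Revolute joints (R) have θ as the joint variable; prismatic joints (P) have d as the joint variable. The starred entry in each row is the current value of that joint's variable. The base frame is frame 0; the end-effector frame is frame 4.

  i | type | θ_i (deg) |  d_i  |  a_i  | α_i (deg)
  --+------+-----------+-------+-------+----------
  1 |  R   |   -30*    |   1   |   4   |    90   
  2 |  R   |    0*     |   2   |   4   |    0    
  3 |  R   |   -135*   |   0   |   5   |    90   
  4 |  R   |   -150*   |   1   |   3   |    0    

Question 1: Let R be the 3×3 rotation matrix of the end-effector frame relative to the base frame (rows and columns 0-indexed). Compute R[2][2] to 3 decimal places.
0.707

End-effector z-axis (col 2 of R) = (-0.6124,0.3536,0.7071)
R[2][2] = 0.7071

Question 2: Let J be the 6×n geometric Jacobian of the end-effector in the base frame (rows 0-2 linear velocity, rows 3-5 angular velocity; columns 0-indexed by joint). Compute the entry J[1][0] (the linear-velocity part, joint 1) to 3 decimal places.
4.595

axis z_0 = ẑ; lever o_n−o_0 = (4.5950,-3.2303,0.0087)
cross product → J_v[:, 0] = (3.2303,4.5950,-0.0000)
J_ω[:, 0] = z_0
entry J[1][0] = 4.5950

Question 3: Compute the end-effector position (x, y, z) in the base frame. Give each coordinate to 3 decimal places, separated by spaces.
after link 1: o_1 = (3.4641, -2.0000, 1.0000)
after link 2: o_2 = (5.9282, -5.7321, 1.0000)
after link 3: o_3 = (2.8663, -3.9643, -2.5355)
after link 4: o_4 = (4.5950, -3.2303, 0.0087)

4.595 -3.230 0.009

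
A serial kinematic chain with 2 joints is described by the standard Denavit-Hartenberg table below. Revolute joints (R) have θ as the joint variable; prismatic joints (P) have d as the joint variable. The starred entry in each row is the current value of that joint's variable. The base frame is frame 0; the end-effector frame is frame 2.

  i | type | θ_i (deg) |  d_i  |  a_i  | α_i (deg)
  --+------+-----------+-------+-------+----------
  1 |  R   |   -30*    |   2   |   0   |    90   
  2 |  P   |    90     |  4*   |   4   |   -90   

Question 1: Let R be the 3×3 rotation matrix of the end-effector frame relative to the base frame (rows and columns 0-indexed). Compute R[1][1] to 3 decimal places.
0.866

End-effector y-axis (col 1 of R) = (0.5000,0.8660,-0.0000)
R[1][1] = 0.8660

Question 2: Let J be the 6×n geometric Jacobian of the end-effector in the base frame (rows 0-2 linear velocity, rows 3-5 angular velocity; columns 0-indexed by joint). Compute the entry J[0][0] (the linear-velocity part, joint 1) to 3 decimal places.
3.464

axis z_0 = ẑ; lever o_n−o_0 = (-2.0000,-3.4641,6.0000)
cross product → J_v[:, 0] = (3.4641,-2.0000,0.0000)
J_ω[:, 0] = z_0
entry J[0][0] = 3.4641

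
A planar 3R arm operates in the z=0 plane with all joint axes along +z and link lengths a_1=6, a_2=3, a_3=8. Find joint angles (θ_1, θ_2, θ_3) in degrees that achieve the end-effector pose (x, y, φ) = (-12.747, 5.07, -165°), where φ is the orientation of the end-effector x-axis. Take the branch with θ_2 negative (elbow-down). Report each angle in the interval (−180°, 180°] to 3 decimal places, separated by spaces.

134.995 -29.978 89.983

wrist centre = target − a_3·(cos φ, sin φ) = (-5.0196, 7.1406)
cos θ_2 = (76.1838−6²−3²)/(2·6·3) = 0.8662; θ_2 = -29.9781° (elbow-down)
β = atan2(7.1406,-5.0196) = 125.1061°; ψ = atan2(-1.4990,8.5987) = -9.8890°
θ_1 = β − ψ = 134.9951°
θ_3 = φ − θ_1 − θ_2 = 89.9830° (wrapped to (-180°,180°])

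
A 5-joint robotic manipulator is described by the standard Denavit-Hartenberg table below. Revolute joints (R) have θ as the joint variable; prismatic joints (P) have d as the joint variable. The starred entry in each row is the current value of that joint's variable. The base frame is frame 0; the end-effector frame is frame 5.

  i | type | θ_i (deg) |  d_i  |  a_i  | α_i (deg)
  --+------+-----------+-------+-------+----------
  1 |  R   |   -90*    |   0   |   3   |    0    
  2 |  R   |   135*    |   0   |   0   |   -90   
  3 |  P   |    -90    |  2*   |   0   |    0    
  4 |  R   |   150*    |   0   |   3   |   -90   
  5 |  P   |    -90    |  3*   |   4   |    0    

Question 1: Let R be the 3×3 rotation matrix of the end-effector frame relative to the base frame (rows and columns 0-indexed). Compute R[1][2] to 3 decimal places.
End-effector z-axis (col 2 of R) = (-0.6124,-0.6124,-0.5000)
R[1][2] = -0.6124

-0.612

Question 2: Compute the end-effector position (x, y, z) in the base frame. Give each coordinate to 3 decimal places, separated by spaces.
after link 1: o_1 = (0.0000, -3.0000, 0.0000)
after link 2: o_2 = (0.0000, -3.0000, 0.0000)
after link 3: o_3 = (-1.4142, -1.5858, 0.0000)
after link 4: o_4 = (-0.3536, -0.5251, -2.5981)
after link 5: o_5 = (-5.0191, 0.4662, -4.0981)

-5.019 0.466 -4.098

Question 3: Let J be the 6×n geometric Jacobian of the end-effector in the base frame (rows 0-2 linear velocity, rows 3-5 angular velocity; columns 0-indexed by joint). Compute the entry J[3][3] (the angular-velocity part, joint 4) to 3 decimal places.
axis z_3 = (-0.7071,0.7071,0.0000); lever o_n−o_3 = (-3.6049,2.0520,-4.0981)
cross product → J_v[:, 3] = (-2.8978,-2.8978,1.0981)
J_ω[:, 3] = z_3
entry J[3][3] = -0.7071

-0.707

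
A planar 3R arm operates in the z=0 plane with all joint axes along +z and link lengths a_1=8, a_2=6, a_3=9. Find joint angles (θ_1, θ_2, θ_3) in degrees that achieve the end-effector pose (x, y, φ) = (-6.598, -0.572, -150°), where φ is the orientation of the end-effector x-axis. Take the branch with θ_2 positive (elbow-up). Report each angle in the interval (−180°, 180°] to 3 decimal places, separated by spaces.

26.127 150.002 33.871

wrist centre = target − a_3·(cos φ, sin φ) = (1.1962, 3.9280)
cos θ_2 = (16.8601−8²−6²)/(2·8·6) = -0.8660; θ_2 = 150.0017° (elbow-up)
β = atan2(3.9280,1.1962) = 73.0625°; ψ = atan2(2.9998,2.8038) = 46.9351°
θ_1 = β − ψ = 26.1273°
θ_3 = φ − θ_1 − θ_2 = 33.8710° (wrapped to (-180°,180°])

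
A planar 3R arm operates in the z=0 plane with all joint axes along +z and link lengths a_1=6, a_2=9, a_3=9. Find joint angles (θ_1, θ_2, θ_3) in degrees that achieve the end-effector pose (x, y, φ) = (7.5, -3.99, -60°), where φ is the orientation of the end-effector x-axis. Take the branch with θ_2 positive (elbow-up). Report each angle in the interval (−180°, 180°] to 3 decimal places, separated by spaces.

wrist centre = target − a_3·(cos φ, sin φ) = (3.0000, 3.8042)
cos θ_2 = (23.4722−6²−9²)/(2·6·9) = -0.8660; θ_2 = 149.9969° (elbow-up)
β = atan2(3.8042,3.0000) = 51.7408°; ψ = atan2(4.5004,-1.7940) = 111.7335°
θ_1 = β − ψ = -59.9927°
θ_3 = φ − θ_1 − θ_2 = -150.0042° (wrapped to (-180°,180°])

-59.993 149.997 -150.004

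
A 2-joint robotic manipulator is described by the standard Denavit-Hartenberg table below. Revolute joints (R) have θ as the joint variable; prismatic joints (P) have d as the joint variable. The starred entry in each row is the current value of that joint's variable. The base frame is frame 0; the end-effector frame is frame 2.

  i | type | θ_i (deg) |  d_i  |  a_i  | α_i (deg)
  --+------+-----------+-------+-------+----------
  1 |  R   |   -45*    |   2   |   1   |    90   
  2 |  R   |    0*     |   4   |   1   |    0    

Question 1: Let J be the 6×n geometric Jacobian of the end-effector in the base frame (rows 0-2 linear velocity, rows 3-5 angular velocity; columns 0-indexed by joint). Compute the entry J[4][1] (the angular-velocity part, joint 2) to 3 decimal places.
axis z_1 = (-0.7071,-0.7071,0.0000); lever o_n−o_1 = (-2.1213,-3.5355,0.0000)
cross product → J_v[:, 1] = (-0.0000,0.0000,1.0000)
J_ω[:, 1] = z_1
entry J[4][1] = -0.7071

-0.707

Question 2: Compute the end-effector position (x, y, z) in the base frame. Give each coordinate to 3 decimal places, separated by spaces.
after link 1: o_1 = (0.7071, -0.7071, 2.0000)
after link 2: o_2 = (-1.4142, -4.2426, 2.0000)

-1.414 -4.243 2.000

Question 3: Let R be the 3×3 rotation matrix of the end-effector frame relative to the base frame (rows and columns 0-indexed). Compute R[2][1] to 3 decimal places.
End-effector y-axis (col 1 of R) = (0.0000,0.0000,1.0000)
R[2][1] = 1.0000

1.000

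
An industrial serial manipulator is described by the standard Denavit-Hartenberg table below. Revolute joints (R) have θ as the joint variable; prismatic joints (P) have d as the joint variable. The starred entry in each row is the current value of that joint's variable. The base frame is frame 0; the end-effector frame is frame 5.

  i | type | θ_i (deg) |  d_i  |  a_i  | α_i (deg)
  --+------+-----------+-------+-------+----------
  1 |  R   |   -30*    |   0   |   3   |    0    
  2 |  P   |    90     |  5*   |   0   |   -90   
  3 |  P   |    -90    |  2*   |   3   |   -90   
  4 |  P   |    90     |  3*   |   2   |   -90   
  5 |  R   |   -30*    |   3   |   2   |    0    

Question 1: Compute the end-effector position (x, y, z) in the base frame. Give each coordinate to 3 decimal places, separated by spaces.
6.098 1.098 5.000

after link 1: o_1 = (2.5981, -1.5000, 0.0000)
after link 2: o_2 = (2.5981, -1.5000, 5.0000)
after link 3: o_3 = (0.8660, -0.5000, 8.0000)
after link 4: o_4 = (4.0981, 1.0981, 8.0000)
after link 5: o_5 = (6.0981, 1.0981, 5.0000)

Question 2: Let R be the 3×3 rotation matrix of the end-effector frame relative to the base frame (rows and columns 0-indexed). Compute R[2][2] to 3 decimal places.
End-effector z-axis (col 2 of R) = (0.0000,0.0000,-1.0000)
R[2][2] = -1.0000

-1.000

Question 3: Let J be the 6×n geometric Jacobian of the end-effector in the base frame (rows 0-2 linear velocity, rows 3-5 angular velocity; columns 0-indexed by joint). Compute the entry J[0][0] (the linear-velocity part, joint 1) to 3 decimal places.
-1.098

axis z_0 = ẑ; lever o_n−o_0 = (6.0981,1.0981,5.0000)
cross product → J_v[:, 0] = (-1.0981,6.0981,0.0000)
J_ω[:, 0] = z_0
entry J[0][0] = -1.0981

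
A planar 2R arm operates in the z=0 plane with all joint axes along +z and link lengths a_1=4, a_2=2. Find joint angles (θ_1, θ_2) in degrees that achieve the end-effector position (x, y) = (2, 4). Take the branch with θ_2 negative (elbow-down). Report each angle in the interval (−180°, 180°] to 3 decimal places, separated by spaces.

90.000 -90.000

cos θ_2 = (20.0000−4²−2²)/(2·4·2) = 0.0000; θ_2 = -90.0000° (elbow-down)
β = atan2(4.0000,2.0000) = 63.4349°; ψ = atan2(-2.0000,4.0000) = -26.5651°
θ_1 = β − ψ = 90.0000°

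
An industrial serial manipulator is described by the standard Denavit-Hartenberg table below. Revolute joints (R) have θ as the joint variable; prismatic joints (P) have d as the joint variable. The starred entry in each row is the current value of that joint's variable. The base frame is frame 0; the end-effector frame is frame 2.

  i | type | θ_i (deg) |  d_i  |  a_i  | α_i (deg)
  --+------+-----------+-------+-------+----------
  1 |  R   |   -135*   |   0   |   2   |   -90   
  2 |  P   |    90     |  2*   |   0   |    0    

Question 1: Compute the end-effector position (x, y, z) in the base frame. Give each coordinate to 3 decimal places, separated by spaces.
after link 1: o_1 = (-1.4142, -1.4142, 0.0000)
after link 2: o_2 = (0.0000, -2.8284, 0.0000)

0.000 -2.828 0.000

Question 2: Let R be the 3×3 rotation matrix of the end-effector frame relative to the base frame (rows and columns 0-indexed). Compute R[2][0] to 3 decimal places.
End-effector x-axis (col 0 of R) = (0.0000,-0.0000,-1.0000)
R[2][0] = -1.0000

-1.000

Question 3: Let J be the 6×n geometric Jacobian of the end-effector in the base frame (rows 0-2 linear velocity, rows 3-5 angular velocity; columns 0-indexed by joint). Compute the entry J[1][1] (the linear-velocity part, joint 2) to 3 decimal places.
-0.707

prismatic axis z_1 = (0.7071,-0.7071,0.0000)
J_v[:, 1] = z_1; J_ω[:, 1] = (0,0,0)
entry J[1][1] = -0.7071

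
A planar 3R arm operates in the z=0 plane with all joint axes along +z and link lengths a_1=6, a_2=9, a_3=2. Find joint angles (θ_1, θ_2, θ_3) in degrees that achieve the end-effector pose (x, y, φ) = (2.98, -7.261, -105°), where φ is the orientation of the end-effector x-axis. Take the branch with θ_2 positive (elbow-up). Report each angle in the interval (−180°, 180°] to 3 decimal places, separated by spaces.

-149.995 134.999 -90.005

wrist centre = target − a_3·(cos φ, sin φ) = (3.4976, -5.3291)
cos θ_2 = (40.6333−6²−9²)/(2·6·9) = -0.7071; θ_2 = 134.9994° (elbow-up)
β = atan2(-5.3291,3.4976) = -56.7222°; ψ = atan2(6.3640,-0.3639) = 93.2726°
θ_1 = β − ψ = -149.9948°
θ_3 = φ − θ_1 − θ_2 = -90.0046° (wrapped to (-180°,180°])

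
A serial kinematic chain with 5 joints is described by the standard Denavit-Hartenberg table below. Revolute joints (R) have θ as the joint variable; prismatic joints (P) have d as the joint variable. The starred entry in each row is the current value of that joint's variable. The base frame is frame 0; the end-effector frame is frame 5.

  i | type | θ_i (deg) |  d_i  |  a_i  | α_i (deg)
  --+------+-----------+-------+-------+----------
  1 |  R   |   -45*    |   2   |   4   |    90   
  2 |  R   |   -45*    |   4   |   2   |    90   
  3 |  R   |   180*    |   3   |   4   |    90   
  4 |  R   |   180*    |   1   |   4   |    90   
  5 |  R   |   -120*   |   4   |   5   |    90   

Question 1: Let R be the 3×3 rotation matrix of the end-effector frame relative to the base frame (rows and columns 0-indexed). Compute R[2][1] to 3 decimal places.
End-effector y-axis (col 1 of R) = (-0.5000,0.5000,-0.7071)
R[2][1] = -0.7071

-0.707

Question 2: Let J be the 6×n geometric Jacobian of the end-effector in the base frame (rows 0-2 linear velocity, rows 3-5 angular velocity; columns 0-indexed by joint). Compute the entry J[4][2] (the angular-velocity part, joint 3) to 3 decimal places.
0.500

axis z_2 = (-0.5000,0.5000,-0.7071); lever o_n−o_2 = (-2.3952,7.1048,-3.1820)
cross product → J_v[:, 2] = (3.4328,0.1027,-2.3548)
J_ω[:, 2] = z_2
entry J[4][2] = 0.5000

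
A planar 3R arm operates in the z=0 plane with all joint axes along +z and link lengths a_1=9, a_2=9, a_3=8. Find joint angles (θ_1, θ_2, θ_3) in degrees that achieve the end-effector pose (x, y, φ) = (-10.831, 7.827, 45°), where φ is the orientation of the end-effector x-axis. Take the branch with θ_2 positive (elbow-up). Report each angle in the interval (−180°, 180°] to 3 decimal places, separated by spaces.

wrist centre = target − a_3·(cos φ, sin φ) = (-16.4879, 2.1701)
cos θ_2 = (276.5589−9²−9²)/(2·9·9) = 0.7072; θ_2 = 44.9962° (elbow-up)
β = atan2(2.1701,-16.4879) = 172.5018°; ψ = atan2(6.3635,15.3644) = 22.4981°
θ_1 = β − ψ = 150.0037°
θ_3 = φ − θ_1 − θ_2 = -149.9999° (wrapped to (-180°,180°])

150.004 44.996 -150.000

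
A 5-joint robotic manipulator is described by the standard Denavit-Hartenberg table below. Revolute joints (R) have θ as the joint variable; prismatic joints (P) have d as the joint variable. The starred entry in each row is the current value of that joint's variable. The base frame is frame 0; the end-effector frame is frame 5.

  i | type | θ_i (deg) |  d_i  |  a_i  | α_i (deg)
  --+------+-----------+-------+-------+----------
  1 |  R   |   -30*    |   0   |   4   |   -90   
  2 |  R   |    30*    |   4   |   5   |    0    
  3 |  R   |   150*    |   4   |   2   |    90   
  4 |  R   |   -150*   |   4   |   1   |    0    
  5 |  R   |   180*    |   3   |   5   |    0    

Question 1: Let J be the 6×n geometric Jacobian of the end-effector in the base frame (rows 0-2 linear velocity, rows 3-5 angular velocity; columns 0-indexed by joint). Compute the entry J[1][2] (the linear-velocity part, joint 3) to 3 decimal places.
axis z_2 = (0.5000,0.8660,0.0000); lever o_n−o_2 = (-1.7321,7.9282,-7.0000)
cross product → J_v[:, 2] = (-6.0622,3.5000,5.4641)
J_ω[:, 2] = z_2
entry J[1][2] = 3.5000

3.500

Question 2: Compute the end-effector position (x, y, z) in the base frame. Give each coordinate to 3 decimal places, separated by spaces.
after link 1: o_1 = (3.4641, -2.0000, 0.0000)
after link 2: o_2 = (9.2141, -0.7010, -2.5000)
after link 3: o_3 = (9.4821, 3.7631, -2.5000)
after link 4: o_4 = (9.9821, 2.8971, -6.5000)
after link 5: o_5 = (7.4821, 7.2272, -9.5000)

7.482 7.227 -9.500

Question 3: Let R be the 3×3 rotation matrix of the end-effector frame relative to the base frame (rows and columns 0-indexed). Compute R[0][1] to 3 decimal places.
0.866

End-effector y-axis (col 1 of R) = (0.8660,0.5000,0.0000)
R[0][1] = 0.8660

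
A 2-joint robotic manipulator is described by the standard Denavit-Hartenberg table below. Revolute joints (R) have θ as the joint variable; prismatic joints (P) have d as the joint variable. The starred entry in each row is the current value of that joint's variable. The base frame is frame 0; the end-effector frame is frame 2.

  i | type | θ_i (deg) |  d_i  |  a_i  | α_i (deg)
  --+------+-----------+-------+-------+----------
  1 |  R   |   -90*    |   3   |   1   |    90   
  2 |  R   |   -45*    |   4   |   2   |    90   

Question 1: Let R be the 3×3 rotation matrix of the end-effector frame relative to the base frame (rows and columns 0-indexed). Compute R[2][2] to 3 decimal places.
End-effector z-axis (col 2 of R) = (-0.0000,0.7071,-0.7071)
R[2][2] = -0.7071

-0.707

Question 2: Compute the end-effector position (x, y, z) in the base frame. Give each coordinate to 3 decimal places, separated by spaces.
after link 1: o_1 = (0.0000, -1.0000, 3.0000)
after link 2: o_2 = (-4.0000, -2.4142, 1.5858)

-4.000 -2.414 1.586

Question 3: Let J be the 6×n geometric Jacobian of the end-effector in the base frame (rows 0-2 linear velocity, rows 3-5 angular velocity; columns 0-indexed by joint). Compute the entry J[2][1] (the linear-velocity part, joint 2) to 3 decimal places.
axis z_1 = (-1.0000,-0.0000,0.0000); lever o_n−o_1 = (-4.0000,-1.4142,-1.4142)
cross product → J_v[:, 1] = (0.0000,-1.4142,1.4142)
J_ω[:, 1] = z_1
entry J[2][1] = 1.4142

1.414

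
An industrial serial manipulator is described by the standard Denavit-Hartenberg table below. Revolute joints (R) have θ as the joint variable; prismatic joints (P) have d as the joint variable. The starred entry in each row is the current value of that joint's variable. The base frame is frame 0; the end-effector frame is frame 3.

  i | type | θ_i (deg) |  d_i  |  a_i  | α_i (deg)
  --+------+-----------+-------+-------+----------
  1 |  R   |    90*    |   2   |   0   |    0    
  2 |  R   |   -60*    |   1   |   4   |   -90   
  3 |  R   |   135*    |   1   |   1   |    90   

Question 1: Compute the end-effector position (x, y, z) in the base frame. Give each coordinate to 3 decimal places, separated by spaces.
2.352 2.512 2.293

after link 1: o_1 = (0.0000, 0.0000, 2.0000)
after link 2: o_2 = (3.4641, 2.0000, 3.0000)
after link 3: o_3 = (2.3517, 2.5125, 2.2929)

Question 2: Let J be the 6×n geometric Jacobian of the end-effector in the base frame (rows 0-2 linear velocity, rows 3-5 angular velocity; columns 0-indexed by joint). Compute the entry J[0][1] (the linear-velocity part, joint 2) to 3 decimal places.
axis z_1 = (0.0000,0.0000,1.0000); lever o_n−o_1 = (2.3517,2.5125,0.2929)
cross product → J_v[:, 1] = (-2.5125,2.3517,0.0000)
J_ω[:, 1] = z_1
entry J[0][1] = -2.5125

-2.512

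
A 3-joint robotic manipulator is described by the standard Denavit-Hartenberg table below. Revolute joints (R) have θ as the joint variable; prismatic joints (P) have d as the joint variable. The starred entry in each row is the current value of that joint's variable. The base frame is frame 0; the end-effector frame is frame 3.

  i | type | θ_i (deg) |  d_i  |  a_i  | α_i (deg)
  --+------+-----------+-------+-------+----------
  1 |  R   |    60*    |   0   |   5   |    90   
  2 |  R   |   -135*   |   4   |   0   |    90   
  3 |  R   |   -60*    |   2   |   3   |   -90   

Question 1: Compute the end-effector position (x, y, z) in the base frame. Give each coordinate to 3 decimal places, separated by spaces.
2.477 1.486 0.354

after link 1: o_1 = (2.5000, 4.3301, 0.0000)
after link 2: o_2 = (5.9641, 2.3301, 0.0000)
after link 3: o_3 = (2.4767, 1.4859, 0.3536)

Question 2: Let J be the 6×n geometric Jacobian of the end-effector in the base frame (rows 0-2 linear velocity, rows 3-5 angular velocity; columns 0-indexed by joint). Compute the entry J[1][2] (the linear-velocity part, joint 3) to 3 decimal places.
axis z_2 = (-0.3536,-0.6124,0.7071); lever o_n−o_2 = (-3.4874,-0.8443,0.3536)
cross product → J_v[:, 2] = (0.3805,-2.3410,-1.8371)
J_ω[:, 2] = z_2
entry J[1][2] = -2.3410

-2.341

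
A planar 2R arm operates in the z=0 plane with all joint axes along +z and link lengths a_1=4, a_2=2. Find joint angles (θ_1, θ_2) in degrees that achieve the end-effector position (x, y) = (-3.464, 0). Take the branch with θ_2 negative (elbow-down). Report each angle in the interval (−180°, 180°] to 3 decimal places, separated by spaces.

-150.000 -120.003

cos θ_2 = (11.9993−4²−2²)/(2·4·2) = -0.5000; θ_2 = -120.0029° (elbow-down)
β = atan2(0.0000,-3.4640) = 180.0000°; ψ = atan2(-1.7320,2.9999) = -30.0000°
θ_1 = β − ψ = 210.0000°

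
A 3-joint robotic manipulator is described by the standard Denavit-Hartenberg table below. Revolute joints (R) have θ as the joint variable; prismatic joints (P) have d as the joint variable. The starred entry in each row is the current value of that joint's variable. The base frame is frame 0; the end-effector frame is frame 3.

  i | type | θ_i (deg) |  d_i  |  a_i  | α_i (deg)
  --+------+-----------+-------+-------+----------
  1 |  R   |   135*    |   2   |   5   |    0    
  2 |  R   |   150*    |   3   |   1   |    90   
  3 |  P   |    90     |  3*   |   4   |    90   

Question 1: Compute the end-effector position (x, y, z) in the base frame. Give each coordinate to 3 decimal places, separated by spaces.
-6.174 1.793 9.000

after link 1: o_1 = (-3.5355, 3.5355, 2.0000)
after link 2: o_2 = (-3.2767, 2.5696, 5.0000)
after link 3: o_3 = (-6.1745, 1.7932, 9.0000)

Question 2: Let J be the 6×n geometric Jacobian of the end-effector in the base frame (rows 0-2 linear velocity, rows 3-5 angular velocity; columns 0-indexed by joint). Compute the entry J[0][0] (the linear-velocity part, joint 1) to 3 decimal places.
-1.793

axis z_0 = ẑ; lever o_n−o_0 = (-6.1745,1.7932,9.0000)
cross product → J_v[:, 0] = (-1.7932,-6.1745,0.0000)
J_ω[:, 0] = z_0
entry J[0][0] = -1.7932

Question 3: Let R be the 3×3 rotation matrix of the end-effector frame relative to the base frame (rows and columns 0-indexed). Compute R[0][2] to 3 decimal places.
End-effector z-axis (col 2 of R) = (0.2588,-0.9659,-0.0000)
R[0][2] = 0.2588

0.259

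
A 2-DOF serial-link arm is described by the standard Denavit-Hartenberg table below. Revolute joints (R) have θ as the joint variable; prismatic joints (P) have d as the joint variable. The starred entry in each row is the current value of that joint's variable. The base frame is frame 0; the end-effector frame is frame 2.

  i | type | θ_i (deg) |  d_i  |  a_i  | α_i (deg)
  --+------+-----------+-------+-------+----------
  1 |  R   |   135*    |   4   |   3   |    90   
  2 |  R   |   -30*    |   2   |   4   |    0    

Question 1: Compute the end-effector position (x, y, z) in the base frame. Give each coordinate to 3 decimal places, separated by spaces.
after link 1: o_1 = (-2.1213, 2.1213, 4.0000)
after link 2: o_2 = (-3.1566, 5.9850, 2.0000)

-3.157 5.985 2.000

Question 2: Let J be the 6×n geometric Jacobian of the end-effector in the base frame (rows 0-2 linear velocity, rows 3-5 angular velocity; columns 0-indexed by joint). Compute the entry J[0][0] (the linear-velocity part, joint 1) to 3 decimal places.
-5.985

axis z_0 = ẑ; lever o_n−o_0 = (-3.1566,5.9850,2.0000)
cross product → J_v[:, 0] = (-5.9850,-3.1566,0.0000)
J_ω[:, 0] = z_0
entry J[0][0] = -5.9850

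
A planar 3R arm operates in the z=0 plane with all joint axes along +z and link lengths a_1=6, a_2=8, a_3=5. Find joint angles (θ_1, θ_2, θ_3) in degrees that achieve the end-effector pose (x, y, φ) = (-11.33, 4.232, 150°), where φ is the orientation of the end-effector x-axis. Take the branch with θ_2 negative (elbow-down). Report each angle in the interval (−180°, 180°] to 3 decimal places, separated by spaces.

-119.999 -120.001 30.000

wrist centre = target − a_3·(cos φ, sin φ) = (-6.9999, 1.7320)
cos θ_2 = (51.9980−6²−8²)/(2·6·8) = -0.5000; θ_2 = -120.0013° (elbow-down)
β = atan2(1.7320,-6.9999) = 166.1023°; ψ = atan2(-6.9281,1.9998) = -73.8989°
θ_1 = β − ψ = 240.0012°
θ_3 = φ − θ_1 − θ_2 = 30.0002° (wrapped to (-180°,180°])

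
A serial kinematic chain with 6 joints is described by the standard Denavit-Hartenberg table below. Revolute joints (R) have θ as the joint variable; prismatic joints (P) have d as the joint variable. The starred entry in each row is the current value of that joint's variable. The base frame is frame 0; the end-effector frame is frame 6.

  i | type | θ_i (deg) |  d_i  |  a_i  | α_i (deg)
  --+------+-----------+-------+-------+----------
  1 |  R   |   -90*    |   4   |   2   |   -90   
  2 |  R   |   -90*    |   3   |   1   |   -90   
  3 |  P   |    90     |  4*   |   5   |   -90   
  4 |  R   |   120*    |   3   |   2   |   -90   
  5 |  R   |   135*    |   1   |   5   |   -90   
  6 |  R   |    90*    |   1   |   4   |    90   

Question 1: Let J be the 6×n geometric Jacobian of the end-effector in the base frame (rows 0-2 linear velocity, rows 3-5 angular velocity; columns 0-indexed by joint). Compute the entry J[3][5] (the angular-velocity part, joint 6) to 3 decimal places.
-0.354

axis z_5 = (-0.3536,-0.6124,-0.7071); lever o_n−o_5 = (-3.8177,1.3876,-0.7071)
cross product → J_v[:, 5] = (1.4142,2.4495,-2.8284)
J_ω[:, 5] = z_5
entry J[3][5] = -0.3536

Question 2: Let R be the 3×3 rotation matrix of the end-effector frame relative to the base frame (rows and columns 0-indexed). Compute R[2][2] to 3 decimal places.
0.707

End-effector z-axis (col 2 of R) = (-0.3536,-0.6124,0.7071)
R[2][2] = 0.7071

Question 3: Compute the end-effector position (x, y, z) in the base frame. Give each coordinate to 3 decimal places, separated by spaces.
-5.719 -6.442 4.828

after link 1: o_1 = (0.0000, -2.0000, 4.0000)
after link 2: o_2 = (3.0000, -2.0000, 5.0000)
after link 3: o_3 = (-2.0000, -6.0000, 5.0000)
after link 4: o_4 = (-1.0000, -4.2679, 2.0000)
after link 5: o_5 = (-1.9017, -7.8298, 5.5355)
after link 6: o_6 = (-5.7194, -6.4422, 4.8284)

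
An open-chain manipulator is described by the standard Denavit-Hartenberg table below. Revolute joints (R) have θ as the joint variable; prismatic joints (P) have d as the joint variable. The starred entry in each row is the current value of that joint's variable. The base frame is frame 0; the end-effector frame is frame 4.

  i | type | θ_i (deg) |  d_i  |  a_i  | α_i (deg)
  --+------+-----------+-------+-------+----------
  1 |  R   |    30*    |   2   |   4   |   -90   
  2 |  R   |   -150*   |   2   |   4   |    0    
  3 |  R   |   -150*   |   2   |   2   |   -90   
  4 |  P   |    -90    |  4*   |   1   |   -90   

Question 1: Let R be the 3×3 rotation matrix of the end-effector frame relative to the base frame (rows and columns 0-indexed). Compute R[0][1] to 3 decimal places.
End-effector y-axis (col 1 of R) = (0.7500,0.4330,0.5000)
R[0][1] = 0.7500

0.750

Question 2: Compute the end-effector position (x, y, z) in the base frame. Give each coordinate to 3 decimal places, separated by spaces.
-4.170 3.366 0.268

after link 1: o_1 = (3.4641, 2.0000, 2.0000)
after link 2: o_2 = (-0.5359, 2.0000, 4.0000)
after link 3: o_3 = (-0.6699, 4.2321, 2.2679)
after link 4: o_4 = (-4.1699, 3.3660, 0.2679)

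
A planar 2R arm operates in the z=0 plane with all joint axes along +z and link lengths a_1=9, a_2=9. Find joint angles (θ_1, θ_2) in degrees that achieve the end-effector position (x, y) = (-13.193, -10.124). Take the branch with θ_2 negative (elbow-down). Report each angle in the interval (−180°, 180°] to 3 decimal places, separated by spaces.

-119.998 -45.000

cos θ_2 = (276.5506−9²−9²)/(2·9·9) = 0.7071; θ_2 = -45.0003° (elbow-down)
β = atan2(-10.1240,-13.1930) = -142.4982°; ψ = atan2(-6.3640,15.3639) = -22.5002°
θ_1 = β − ψ = -119.9980°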